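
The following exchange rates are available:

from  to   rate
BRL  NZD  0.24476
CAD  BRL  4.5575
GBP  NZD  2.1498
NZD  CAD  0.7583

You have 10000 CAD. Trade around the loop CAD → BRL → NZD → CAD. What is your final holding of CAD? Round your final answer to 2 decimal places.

8458.79

10000 CAD × 4.5575 = 45575 BRL
45575 BRL × 0.24476 = 11154.937 NZD
11154.937 NZD × 0.7583 = 8458.7887271 CAD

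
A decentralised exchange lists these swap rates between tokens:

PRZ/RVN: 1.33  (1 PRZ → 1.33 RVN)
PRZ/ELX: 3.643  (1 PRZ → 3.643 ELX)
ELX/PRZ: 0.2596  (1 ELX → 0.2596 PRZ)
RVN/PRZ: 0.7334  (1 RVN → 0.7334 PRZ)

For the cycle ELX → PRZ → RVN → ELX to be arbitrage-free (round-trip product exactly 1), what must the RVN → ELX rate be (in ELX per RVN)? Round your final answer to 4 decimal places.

2.8963

Known legs of the cycle: 0.2596 × 1.33 = 0.345268
For no arbitrage the full-cycle product must be 1, so the missing rate is 1 / 0.345268 ≈ 2.896301.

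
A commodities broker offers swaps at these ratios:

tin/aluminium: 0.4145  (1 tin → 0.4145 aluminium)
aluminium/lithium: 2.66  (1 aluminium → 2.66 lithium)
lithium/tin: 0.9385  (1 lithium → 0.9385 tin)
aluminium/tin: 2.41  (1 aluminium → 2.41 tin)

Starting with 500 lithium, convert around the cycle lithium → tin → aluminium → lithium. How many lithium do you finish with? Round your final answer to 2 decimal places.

500 lithium × 0.9385 = 469.25 tin
469.25 tin × 0.4145 = 194.504125 aluminium
194.504125 aluminium × 2.66 = 517.3809725 lithium

517.38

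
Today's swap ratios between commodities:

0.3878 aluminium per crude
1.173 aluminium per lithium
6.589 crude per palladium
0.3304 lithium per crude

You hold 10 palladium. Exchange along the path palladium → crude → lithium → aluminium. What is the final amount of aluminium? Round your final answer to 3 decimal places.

10 palladium × 6.589 = 65.89 crude
65.89 crude × 0.3304 = 21.770056 lithium
21.770056 lithium × 1.173 = 25.536275688 aluminium

25.536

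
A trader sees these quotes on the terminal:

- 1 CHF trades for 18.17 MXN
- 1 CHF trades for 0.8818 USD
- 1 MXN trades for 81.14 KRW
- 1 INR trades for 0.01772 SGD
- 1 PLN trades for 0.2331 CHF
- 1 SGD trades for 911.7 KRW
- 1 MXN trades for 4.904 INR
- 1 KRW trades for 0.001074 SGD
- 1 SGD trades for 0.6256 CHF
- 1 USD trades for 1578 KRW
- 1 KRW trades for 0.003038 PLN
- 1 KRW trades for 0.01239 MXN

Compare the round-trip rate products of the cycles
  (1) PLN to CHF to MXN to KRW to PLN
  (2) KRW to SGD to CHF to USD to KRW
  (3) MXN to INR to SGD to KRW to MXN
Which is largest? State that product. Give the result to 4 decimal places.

(1) 0.2331 × 18.17 × 81.14 × 0.003038 = 1.04405
(2) 0.001074 × 0.6256 × 0.8818 × 1578 = 0.93493
(3) 4.904 × 0.01772 × 911.7 × 0.01239 = 0.98161
Highest is cycle (1) at 1.0440 (>1, arbitrage).

1.0440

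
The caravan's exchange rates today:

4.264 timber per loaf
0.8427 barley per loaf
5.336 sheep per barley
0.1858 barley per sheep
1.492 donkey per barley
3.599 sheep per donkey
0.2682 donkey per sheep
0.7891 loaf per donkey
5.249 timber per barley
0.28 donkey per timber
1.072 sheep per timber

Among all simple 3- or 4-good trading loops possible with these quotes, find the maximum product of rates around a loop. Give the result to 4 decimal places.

1.0455

timber→sheep→barley→timber: 1.072 × 0.1858 × 5.249 = 1.04548
donkey→sheep→barley→donkey: 3.599 × 0.1858 × 1.492 = 0.99769
donkey→loaf→barley→donkey: 0.7891 × 0.8427 × 1.492 = 0.99214
donkey→sheep→barley→timber→donkey: 3.599 × 0.1858 × 5.249 × 0.28 = 0.98279
donkey→loaf→barley→timber→donkey: 0.7891 × 0.8427 × 5.249 × 0.28 = 0.97733
donkey→loaf→timber→sheep→donkey: 0.7891 × 4.264 × 1.072 × 0.2682 = 0.96739
donkey→loaf→barley→sheep→donkey: 0.7891 × 0.8427 × 5.336 × 0.2682 = 0.95166
donkey→loaf→timber→donkey: 0.7891 × 4.264 × 0.28 = 0.94212
Maximum is timber→sheep→barley→timber at 1.0455; arbitrage exists.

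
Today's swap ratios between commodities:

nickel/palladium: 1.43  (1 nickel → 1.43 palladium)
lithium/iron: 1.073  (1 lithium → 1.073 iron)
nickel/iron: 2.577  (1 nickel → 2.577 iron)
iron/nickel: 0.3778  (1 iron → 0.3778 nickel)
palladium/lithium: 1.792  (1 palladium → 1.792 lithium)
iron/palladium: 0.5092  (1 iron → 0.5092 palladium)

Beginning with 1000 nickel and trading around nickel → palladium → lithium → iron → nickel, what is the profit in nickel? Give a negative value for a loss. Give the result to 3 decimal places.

1000 nickel × 1.43 = 1430 palladium
1430 palladium × 1.792 = 2562.56 lithium
2562.56 lithium × 1.073 = 2749.62688 iron
2749.62688 iron × 0.3778 = 1038.809035264 nickel
Net change: 1038.809035264 − 1000 = 38.809035264 nickel

38.809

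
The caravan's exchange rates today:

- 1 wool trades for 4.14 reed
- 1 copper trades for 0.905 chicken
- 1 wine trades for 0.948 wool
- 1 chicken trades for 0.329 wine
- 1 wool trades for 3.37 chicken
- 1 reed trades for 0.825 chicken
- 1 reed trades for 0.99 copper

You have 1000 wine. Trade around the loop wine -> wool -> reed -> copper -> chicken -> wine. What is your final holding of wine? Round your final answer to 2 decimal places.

1000 wine × 0.948 = 948 wool
948 wool × 4.14 = 3924.72 reed
3924.72 reed × 0.99 = 3885.4728 copper
3885.4728 copper × 0.905 = 3516.352884 chicken
3516.352884 chicken × 0.329 = 1156.880098836 wine

1156.88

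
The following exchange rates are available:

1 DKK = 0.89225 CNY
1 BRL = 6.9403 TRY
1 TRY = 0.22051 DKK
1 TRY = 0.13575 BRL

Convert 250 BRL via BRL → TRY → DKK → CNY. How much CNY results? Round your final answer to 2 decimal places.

341.38

250 BRL × 6.9403 = 1735.075 TRY
1735.075 TRY × 0.22051 = 382.60138825 DKK
382.60138825 DKK × 0.89225 = 341.3760886660625 CNY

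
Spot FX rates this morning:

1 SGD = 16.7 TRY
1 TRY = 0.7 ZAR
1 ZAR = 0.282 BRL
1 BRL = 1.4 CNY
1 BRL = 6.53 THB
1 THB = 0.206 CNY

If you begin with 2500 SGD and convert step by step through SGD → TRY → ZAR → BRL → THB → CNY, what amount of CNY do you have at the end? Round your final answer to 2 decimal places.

2500 SGD × 16.7 = 41750 TRY
41750 TRY × 0.7 = 29225 ZAR
29225 ZAR × 0.282 = 8241.45 BRL
8241.45 BRL × 6.53 = 53816.6685 THB
53816.6685 THB × 0.206 = 11086.233711 CNY

11086.23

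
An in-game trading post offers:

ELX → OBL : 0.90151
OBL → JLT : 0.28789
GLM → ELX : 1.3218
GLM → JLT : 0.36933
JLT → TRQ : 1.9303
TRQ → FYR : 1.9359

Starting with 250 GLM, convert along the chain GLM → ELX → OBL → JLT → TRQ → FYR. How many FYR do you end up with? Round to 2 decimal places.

320.49

250 GLM × 1.3218 = 330.45 ELX
330.45 ELX × 0.90151 = 297.9039795 OBL
297.9039795 OBL × 0.28789 = 85.763576658255 JLT
85.763576658255 JLT × 1.9303 = 165.5494320234296265 TRQ
165.5494320234296265 TRQ × 1.9359 = 320.48714545415741394135 FYR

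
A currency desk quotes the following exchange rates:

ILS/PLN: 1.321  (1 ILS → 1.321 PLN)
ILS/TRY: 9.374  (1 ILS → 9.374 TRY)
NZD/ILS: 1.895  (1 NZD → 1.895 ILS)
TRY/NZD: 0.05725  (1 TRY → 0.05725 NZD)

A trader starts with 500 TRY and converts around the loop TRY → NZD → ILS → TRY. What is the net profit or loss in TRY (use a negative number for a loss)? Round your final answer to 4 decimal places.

8.4868

500 TRY × 0.05725 = 28.625 NZD
28.625 NZD × 1.895 = 54.244375 ILS
54.244375 ILS × 9.374 = 508.48677125 TRY
Net change: 508.48677125 − 500 = 8.48677125 TRY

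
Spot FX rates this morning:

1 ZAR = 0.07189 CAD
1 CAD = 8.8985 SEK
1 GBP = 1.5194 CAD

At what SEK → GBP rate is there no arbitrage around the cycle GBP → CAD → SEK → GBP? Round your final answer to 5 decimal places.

0.07396

Known legs of the cycle: 1.5194 × 8.8985 = 13.5203809
For no arbitrage the full-cycle product must be 1, so the missing rate is 1 / 13.5203809 ≈ 0.0739624.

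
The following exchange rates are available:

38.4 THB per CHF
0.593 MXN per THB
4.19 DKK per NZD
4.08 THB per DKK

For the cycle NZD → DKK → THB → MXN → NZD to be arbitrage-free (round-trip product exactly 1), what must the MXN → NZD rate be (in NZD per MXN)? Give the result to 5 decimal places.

0.09864

Known legs of the cycle: 4.19 × 4.08 × 0.593 = 10.1374536
For no arbitrage the full-cycle product must be 1, so the missing rate is 1 / 10.1374536 ≈ 0.0986441.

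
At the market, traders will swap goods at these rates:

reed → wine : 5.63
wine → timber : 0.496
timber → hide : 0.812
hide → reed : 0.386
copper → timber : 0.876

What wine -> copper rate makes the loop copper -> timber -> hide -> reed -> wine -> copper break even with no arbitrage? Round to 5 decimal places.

Known legs of the cycle: 0.876 × 0.812 × 0.386 × 5.63 = 1.54580901216
For no arbitrage the full-cycle product must be 1, so the missing rate is 1 / 1.54580901216 ≈ 0.6469104.

0.64691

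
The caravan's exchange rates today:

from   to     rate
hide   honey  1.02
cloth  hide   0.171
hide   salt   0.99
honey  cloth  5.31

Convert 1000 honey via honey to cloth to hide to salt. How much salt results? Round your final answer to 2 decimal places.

898.93

1000 honey × 5.31 = 5310 cloth
5310 cloth × 0.171 = 908.01 hide
908.01 hide × 0.99 = 898.9299 salt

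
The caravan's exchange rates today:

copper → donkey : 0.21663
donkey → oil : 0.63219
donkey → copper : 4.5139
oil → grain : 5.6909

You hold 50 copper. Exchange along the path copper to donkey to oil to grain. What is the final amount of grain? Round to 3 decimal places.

38.969

50 copper × 0.21663 = 10.8315 donkey
10.8315 donkey × 0.63219 = 6.847565985 oil
6.847565985 oil × 5.6909 = 38.9688132640365 grain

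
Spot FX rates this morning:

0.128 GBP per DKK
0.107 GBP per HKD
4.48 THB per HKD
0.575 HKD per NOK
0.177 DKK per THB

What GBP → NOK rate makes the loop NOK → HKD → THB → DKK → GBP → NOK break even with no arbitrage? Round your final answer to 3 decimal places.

17.134

Known legs of the cycle: 0.575 × 4.48 × 0.177 × 0.128 = 0.058361856
For no arbitrage the full-cycle product must be 1, so the missing rate is 1 / 0.058361856 ≈ 17.13448.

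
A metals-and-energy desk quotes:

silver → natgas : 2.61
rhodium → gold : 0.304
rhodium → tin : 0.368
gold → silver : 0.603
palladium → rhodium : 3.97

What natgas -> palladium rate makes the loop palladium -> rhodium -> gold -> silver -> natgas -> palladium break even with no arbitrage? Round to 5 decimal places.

Known legs of the cycle: 3.97 × 0.304 × 0.603 × 2.61 = 1.8994239504
For no arbitrage the full-cycle product must be 1, so the missing rate is 1 / 1.8994239504 ≈ 0.5264754.

0.52648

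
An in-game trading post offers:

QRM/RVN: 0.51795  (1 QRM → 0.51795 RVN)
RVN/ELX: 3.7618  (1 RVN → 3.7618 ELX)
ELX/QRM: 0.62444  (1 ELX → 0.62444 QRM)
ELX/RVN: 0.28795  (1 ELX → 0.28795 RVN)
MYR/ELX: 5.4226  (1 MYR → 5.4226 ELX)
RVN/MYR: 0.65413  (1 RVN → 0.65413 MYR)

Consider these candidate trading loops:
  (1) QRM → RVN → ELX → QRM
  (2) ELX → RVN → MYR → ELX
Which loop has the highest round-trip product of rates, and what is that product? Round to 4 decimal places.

(1) 0.51795 × 3.7618 × 0.62444 = 1.21667
(2) 0.28795 × 0.65413 × 5.4226 = 1.02138
Highest is cycle (1) at 1.2167 (>1, arbitrage).

1.2167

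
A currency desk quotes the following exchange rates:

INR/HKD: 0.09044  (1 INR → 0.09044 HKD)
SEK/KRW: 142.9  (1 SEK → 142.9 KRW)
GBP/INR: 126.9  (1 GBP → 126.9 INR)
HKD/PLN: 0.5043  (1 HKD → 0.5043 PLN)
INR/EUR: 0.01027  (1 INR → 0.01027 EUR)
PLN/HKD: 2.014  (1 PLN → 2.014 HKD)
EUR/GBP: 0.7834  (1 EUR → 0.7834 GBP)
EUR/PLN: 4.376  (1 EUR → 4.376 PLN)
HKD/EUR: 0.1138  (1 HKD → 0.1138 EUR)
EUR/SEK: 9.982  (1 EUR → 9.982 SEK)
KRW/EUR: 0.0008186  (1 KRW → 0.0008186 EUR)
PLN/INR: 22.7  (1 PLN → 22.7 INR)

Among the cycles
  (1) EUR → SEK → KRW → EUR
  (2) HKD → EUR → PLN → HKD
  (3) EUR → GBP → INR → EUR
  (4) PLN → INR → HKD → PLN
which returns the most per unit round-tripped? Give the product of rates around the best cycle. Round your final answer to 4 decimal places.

1.1677

(1) 9.982 × 142.9 × 0.0008186 = 1.16767
(2) 0.1138 × 4.376 × 2.014 = 1.00295
(3) 0.7834 × 126.9 × 0.01027 = 1.02098
(4) 22.7 × 0.09044 × 0.5043 = 1.03532
Highest is cycle (1) at 1.1677 (>1, arbitrage).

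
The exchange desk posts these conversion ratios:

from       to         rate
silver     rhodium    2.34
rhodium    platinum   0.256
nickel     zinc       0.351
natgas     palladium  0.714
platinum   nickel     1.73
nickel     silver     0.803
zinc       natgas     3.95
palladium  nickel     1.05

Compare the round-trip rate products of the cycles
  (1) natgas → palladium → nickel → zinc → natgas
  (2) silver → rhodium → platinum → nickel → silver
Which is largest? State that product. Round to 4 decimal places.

1.0394

(1) 0.714 × 1.05 × 0.351 × 3.95 = 1.03942
(2) 2.34 × 0.256 × 1.73 × 0.803 = 0.83218
Highest is cycle (1) at 1.0394 (>1, arbitrage).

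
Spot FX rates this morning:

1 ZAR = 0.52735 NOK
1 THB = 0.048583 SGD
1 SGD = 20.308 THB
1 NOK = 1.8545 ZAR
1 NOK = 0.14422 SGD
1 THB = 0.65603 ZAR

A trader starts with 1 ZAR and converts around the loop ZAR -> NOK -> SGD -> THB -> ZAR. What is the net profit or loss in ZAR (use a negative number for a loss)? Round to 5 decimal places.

1 ZAR × 0.52735 = 0.52735 NOK
0.52735 NOK × 0.14422 = 0.076054417 SGD
0.076054417 SGD × 20.308 = 1.544513100436 THB
1.544513100436 THB × 0.65603 = 1.01324692927902908 ZAR
Net change: 1.01324692927902908 − 1 = 0.01324692927902908 ZAR

0.01325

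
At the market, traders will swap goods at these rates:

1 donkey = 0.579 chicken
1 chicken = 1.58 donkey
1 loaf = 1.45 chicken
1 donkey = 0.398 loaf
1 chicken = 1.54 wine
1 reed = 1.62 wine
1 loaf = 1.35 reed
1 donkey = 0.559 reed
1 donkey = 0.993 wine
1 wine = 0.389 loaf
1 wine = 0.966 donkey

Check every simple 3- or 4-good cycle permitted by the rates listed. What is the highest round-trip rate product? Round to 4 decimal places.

chicken→donkey→loaf→chicken: 1.58 × 0.398 × 1.45 = 0.91182
wine→loaf→chicken→donkey→wine: 0.389 × 1.45 × 1.58 × 0.993 = 0.88496
wine→donkey→reed→wine: 0.966 × 0.559 × 1.62 = 0.87479
wine→loaf→chicken→wine: 0.389 × 1.45 × 1.54 = 0.86864
wine→donkey→chicken→wine: 0.966 × 0.579 × 1.54 = 0.86134
wine→donkey→loaf→chicken→wine: 0.966 × 0.398 × 1.45 × 1.54 = 0.85852
wine→loaf→reed→wine: 0.389 × 1.35 × 1.62 = 0.85074
wine→donkey→loaf→reed→wine: 0.966 × 0.398 × 1.35 × 1.62 = 0.84083
Maximum is chicken→donkey→loaf→chicken at 0.9118; no arbitrage — every cycle loses value.

0.9118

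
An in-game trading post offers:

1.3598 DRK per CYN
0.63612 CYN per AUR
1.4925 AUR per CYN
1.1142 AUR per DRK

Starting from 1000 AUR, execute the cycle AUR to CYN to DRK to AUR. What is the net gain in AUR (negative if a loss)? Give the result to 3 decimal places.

1000 AUR × 0.63612 = 636.12 CYN
636.12 CYN × 1.3598 = 864.995976 DRK
864.995976 DRK × 1.1142 = 963.7785164592 AUR
Net change: 963.7785164592 − 1000 = -36.2214835408 AUR

-36.221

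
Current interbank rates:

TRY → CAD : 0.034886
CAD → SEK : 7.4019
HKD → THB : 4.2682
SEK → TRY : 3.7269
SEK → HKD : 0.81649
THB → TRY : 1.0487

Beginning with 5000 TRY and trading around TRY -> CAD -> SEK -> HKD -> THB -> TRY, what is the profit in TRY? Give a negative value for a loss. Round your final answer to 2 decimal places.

-281.42

5000 TRY × 0.034886 = 174.43 CAD
174.43 CAD × 7.4019 = 1291.113417 SEK
1291.113417 SEK × 0.81649 = 1054.18119384633 HKD
1054.18119384633 HKD × 4.2682 = 4499.456171574905706 THB
4499.456171574905706 THB × 1.0487 = 4718.5796871306036138822 TRY
Net change: 4718.5796871306036138822 − 5000 = -281.4203128693963861178 TRY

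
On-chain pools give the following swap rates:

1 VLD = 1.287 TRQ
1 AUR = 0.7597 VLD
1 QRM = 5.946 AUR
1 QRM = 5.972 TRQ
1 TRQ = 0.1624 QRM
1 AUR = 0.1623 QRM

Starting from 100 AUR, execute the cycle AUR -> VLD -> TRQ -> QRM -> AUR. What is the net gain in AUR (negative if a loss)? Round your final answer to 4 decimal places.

-5.5870

100 AUR × 0.7597 = 75.97 VLD
75.97 VLD × 1.287 = 97.77339 TRQ
97.77339 TRQ × 0.1624 = 15.878398536 QRM
15.878398536 QRM × 5.946 = 94.412957695056 AUR
Net change: 94.412957695056 − 100 = -5.587042304944 AUR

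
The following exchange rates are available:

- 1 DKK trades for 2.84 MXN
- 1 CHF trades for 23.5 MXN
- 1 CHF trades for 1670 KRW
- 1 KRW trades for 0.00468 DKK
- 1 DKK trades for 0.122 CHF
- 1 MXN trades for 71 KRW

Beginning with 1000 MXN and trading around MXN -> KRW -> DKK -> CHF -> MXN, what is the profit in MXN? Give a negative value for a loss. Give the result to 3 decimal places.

-47.353

1000 MXN × 71 = 71000 KRW
71000 KRW × 0.00468 = 332.28 DKK
332.28 DKK × 0.122 = 40.53816 CHF
40.53816 CHF × 23.5 = 952.64676 MXN
Net change: 952.64676 − 1000 = -47.35324 MXN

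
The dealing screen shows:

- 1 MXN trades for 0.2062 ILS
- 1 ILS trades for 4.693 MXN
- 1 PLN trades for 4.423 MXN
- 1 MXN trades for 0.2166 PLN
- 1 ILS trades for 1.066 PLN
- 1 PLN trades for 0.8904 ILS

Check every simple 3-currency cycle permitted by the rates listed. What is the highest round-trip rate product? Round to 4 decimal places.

0.9722

ILS→PLN→MXN→ILS: 1.066 × 4.423 × 0.2062 = 0.97222
ILS→MXN→PLN→ILS: 4.693 × 0.2166 × 0.8904 = 0.90509
Maximum is ILS→PLN→MXN→ILS at 0.9722; no arbitrage — every cycle loses value.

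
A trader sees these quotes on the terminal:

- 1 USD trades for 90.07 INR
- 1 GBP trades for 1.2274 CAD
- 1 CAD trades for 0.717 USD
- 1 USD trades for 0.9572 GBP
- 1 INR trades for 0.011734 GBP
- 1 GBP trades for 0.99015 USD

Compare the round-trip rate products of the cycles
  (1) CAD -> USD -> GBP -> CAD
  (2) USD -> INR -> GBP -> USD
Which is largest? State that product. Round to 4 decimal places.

(1) 0.717 × 0.9572 × 1.2274 = 0.84238
(2) 90.07 × 0.011734 × 0.99015 = 1.04647
Highest is cycle (2) at 1.0465 (>1, arbitrage).

1.0465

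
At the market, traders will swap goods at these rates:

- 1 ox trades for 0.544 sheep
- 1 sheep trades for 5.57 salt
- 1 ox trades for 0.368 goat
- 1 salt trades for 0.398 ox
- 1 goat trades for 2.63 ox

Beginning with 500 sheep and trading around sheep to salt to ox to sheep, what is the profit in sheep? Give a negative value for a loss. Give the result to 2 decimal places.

102.99

500 sheep × 5.57 = 2785 salt
2785 salt × 0.398 = 1108.43 ox
1108.43 ox × 0.544 = 602.98592 sheep
Net change: 602.98592 − 500 = 102.98592 sheep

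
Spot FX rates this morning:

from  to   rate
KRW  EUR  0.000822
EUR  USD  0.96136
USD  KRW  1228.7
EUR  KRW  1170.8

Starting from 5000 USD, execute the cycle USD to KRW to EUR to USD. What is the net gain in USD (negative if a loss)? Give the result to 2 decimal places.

5000 USD × 1228.7 = 6143500 KRW
6143500 KRW × 0.000822 = 5049.957 EUR
5049.957 EUR × 0.96136 = 4854.82666152 USD
Net change: 4854.82666152 − 5000 = -145.17333848 USD

-145.17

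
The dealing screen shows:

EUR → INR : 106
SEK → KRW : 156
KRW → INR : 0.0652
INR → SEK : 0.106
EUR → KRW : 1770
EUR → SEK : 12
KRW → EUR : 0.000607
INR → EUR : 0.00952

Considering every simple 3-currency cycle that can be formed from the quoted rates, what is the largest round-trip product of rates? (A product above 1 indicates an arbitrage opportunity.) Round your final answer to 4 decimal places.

KRW→EUR→SEK→KRW: 0.000607 × 12 × 156 = 1.13630
KRW→INR→EUR→KRW: 0.0652 × 0.00952 × 1770 = 1.09865
KRW→INR→SEK→KRW: 0.0652 × 0.106 × 156 = 1.07815
Maximum is KRW→EUR→SEK→KRW at 1.1363; arbitrage exists.

1.1363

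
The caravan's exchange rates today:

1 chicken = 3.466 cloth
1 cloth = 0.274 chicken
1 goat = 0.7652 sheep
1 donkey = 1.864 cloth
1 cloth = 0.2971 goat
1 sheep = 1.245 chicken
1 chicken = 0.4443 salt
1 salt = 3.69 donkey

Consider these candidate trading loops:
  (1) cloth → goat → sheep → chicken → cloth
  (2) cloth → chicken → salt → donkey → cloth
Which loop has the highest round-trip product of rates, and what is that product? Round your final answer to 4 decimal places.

(1) 0.2971 × 0.7652 × 1.245 × 3.466 = 0.98101
(2) 0.274 × 0.4443 × 3.69 × 1.864 = 0.83733
Highest is cycle (1) at 0.9810 (≤1, no arbitrage).

0.9810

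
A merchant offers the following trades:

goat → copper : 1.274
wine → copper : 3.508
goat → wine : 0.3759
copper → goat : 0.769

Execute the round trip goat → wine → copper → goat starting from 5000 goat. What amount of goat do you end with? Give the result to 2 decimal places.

5000 goat × 0.3759 = 1879.5 wine
1879.5 wine × 3.508 = 6593.286 copper
6593.286 copper × 0.769 = 5070.236934 goat

5070.24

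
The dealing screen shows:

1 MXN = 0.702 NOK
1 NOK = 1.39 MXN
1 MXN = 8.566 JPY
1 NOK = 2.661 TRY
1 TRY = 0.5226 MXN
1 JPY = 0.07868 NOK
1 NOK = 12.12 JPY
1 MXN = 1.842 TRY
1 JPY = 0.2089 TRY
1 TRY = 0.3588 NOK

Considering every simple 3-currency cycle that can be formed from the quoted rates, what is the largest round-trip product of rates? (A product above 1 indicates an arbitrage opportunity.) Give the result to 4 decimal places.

NOK→TRY→MXN→NOK: 2.661 × 0.5226 × 0.702 = 0.97623
NOK→MXN→JPY→NOK: 1.39 × 8.566 × 0.07868 = 0.93682
TRY→MXN→JPY→TRY: 0.5226 × 8.566 × 0.2089 = 0.93516
NOK→MXN→TRY→NOK: 1.39 × 1.842 × 0.3588 = 0.91866
NOK→JPY→TRY→NOK: 12.12 × 0.2089 × 0.3588 = 0.90843
Maximum is NOK→TRY→MXN→NOK at 0.9762; no arbitrage — every cycle loses value.

0.9762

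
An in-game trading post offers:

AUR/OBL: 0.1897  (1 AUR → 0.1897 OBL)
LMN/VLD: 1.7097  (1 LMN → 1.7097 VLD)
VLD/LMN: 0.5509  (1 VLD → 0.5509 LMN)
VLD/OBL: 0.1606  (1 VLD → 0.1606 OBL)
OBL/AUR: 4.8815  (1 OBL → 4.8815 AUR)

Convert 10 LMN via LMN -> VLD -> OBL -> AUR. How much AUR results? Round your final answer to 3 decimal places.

10 LMN × 1.7097 = 17.097 VLD
17.097 VLD × 0.1606 = 2.7457782 OBL
2.7457782 OBL × 4.8815 = 13.4035162833 AUR

13.404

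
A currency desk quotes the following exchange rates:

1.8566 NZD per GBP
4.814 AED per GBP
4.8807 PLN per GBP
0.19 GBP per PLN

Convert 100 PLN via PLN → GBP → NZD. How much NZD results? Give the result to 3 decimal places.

100 PLN × 0.19 = 19 GBP
19 GBP × 1.8566 = 35.2754 NZD

35.275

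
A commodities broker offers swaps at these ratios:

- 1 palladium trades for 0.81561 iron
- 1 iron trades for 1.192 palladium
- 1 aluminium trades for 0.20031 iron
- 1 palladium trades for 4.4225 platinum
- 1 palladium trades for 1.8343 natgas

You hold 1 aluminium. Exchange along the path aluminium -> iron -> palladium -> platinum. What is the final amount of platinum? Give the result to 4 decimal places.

1.0560

1 aluminium × 0.20031 = 0.20031 iron
0.20031 iron × 1.192 = 0.23876952 palladium
0.23876952 palladium × 4.4225 = 1.0559582022 platinum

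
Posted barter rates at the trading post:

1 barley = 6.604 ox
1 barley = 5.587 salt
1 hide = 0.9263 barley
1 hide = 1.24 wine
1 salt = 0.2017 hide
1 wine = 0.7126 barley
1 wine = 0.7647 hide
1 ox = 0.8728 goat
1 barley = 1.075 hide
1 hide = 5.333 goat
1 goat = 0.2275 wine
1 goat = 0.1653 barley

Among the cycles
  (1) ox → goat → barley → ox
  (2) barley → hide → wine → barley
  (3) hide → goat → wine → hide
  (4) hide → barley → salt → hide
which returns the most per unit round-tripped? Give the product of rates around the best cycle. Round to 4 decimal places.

(1) 0.8728 × 0.1653 × 6.604 = 0.95278
(2) 1.075 × 1.24 × 0.7126 = 0.94990
(3) 5.333 × 0.2275 × 0.7647 = 0.92778
(4) 0.9263 × 5.587 × 0.2017 = 1.04385
Highest is cycle (4) at 1.0438 (>1, arbitrage).

1.0438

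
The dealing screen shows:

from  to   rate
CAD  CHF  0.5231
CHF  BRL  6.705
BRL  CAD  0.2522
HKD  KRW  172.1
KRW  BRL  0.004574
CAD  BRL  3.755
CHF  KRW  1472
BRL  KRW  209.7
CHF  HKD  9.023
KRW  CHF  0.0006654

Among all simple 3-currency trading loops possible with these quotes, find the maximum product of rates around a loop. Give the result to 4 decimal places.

KRW→CHF→HKD→KRW: 0.0006654 × 9.023 × 172.1 = 1.03327
KRW→CHF→BRL→KRW: 0.0006654 × 6.705 × 209.7 = 0.93558
BRL→CAD→CHF→BRL: 0.2522 × 0.5231 × 6.705 = 0.88456
Maximum is KRW→CHF→HKD→KRW at 1.0333; arbitrage exists.

1.0333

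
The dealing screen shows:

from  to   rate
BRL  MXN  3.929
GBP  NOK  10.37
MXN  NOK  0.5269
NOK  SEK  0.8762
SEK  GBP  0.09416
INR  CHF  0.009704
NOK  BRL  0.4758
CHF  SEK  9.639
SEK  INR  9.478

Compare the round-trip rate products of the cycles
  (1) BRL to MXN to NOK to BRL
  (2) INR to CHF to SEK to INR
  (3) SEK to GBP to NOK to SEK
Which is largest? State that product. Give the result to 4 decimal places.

0.9850

(1) 3.929 × 0.5269 × 0.4758 = 0.98500
(2) 0.009704 × 9.639 × 9.478 = 0.88654
(3) 0.09416 × 10.37 × 0.8762 = 0.85556
Highest is cycle (1) at 0.9850 (≤1, no arbitrage).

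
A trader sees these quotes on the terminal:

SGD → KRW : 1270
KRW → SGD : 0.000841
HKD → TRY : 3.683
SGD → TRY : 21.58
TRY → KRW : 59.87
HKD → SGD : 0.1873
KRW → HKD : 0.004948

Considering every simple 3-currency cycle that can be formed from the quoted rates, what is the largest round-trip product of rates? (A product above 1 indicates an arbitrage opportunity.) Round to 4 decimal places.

KRW→HKD→SGD→KRW: 0.004948 × 0.1873 × 1270 = 1.17699
KRW→HKD→TRY→KRW: 0.004948 × 3.683 × 59.87 = 1.09104
KRW→SGD→TRY→KRW: 0.000841 × 21.58 × 59.87 = 1.08657
Maximum is KRW→HKD→SGD→KRW at 1.1770; arbitrage exists.

1.1770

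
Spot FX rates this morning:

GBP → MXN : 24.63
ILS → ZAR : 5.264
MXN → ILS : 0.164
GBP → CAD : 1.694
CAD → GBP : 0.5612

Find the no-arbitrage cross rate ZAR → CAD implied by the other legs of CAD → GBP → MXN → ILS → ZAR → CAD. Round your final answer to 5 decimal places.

Known legs of the cycle: 0.5612 × 24.63 × 0.164 × 5.264 = 11.932784645376
For no arbitrage the full-cycle product must be 1, so the missing rate is 1 / 11.932784645376 ≈ 0.0838027.

0.08380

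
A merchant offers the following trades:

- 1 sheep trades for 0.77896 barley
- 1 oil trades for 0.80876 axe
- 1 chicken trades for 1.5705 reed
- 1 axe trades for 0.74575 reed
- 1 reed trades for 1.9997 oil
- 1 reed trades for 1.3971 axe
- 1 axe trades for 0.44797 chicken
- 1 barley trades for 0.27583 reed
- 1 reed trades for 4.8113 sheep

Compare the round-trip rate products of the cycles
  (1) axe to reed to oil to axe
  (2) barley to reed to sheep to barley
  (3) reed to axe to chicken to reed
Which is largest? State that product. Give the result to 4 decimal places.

(1) 0.74575 × 1.9997 × 0.80876 = 1.20608
(2) 0.27583 × 4.8113 × 0.77896 = 1.03376
(3) 1.3971 × 0.44797 × 1.5705 = 0.98291
Highest is cycle (1) at 1.2061 (>1, arbitrage).

1.2061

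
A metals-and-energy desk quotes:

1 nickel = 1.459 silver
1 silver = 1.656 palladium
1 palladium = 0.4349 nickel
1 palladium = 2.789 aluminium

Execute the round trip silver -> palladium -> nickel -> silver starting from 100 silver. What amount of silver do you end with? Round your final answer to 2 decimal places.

100 silver × 1.656 = 165.6 palladium
165.6 palladium × 0.4349 = 72.01944 nickel
72.01944 nickel × 1.459 = 105.07636296 silver

105.08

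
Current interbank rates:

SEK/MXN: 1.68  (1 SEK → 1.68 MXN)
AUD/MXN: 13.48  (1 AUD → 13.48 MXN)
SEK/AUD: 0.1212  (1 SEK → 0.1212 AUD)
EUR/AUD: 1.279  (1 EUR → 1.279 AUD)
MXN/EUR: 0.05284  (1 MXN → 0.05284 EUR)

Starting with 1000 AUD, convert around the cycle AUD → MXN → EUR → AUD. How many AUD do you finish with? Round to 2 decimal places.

1000 AUD × 13.48 = 13480 MXN
13480 MXN × 0.05284 = 712.2832 EUR
712.2832 EUR × 1.279 = 911.0102128 AUD

911.01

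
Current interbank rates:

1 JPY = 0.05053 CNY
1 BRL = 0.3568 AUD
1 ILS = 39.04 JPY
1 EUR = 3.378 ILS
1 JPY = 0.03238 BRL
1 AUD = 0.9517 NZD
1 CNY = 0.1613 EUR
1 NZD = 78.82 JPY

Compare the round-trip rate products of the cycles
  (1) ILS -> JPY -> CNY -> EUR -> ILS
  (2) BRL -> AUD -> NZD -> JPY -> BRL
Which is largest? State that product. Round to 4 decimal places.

1.0749

(1) 39.04 × 0.05053 × 0.1613 × 3.378 = 1.07486
(2) 0.3568 × 0.9517 × 78.82 × 0.03238 = 0.86664
Highest is cycle (1) at 1.0749 (>1, arbitrage).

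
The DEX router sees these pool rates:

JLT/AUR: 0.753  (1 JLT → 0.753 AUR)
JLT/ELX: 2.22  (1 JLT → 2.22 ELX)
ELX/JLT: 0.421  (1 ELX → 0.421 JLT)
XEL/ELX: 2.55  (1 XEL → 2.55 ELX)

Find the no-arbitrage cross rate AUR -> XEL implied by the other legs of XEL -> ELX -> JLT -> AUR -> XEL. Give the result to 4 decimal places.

Known legs of the cycle: 2.55 × 0.421 × 0.753 = 0.80838315
For no arbitrage the full-cycle product must be 1, so the missing rate is 1 / 0.80838315 ≈ 1.237037.

1.2370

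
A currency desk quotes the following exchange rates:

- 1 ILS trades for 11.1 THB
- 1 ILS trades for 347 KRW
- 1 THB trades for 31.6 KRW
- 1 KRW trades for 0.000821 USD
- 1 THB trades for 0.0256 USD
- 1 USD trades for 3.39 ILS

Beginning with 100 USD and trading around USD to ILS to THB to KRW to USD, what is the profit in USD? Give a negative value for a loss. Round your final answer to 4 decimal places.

100 USD × 3.39 = 339 ILS
339 ILS × 11.1 = 3762.9 THB
3762.9 THB × 31.6 = 118907.64 KRW
118907.64 KRW × 0.000821 = 97.62317244 USD
Net change: 97.62317244 − 100 = -2.37682756 USD

-2.3768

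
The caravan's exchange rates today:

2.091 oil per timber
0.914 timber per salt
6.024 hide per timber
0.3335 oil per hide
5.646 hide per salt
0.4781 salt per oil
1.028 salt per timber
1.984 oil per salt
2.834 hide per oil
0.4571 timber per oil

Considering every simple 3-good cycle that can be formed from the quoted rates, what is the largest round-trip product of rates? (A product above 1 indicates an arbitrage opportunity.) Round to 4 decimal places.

0.9323

salt→oil→timber→salt: 1.984 × 0.4571 × 1.028 = 0.93228
oil→timber→hide→oil: 0.4571 × 6.024 × 0.3335 = 0.91832
salt→timber→oil→salt: 0.914 × 2.091 × 0.4781 = 0.91373
salt→hide→oil→salt: 5.646 × 0.3335 × 0.4781 = 0.90023
Maximum is salt→oil→timber→salt at 0.9323; no arbitrage — every cycle loses value.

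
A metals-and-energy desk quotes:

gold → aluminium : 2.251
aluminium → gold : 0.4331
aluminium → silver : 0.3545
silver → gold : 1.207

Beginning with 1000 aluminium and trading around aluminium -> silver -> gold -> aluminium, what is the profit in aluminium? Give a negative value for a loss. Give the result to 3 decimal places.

-36.839

1000 aluminium × 0.3545 = 354.5 silver
354.5 silver × 1.207 = 427.8815 gold
427.8815 gold × 2.251 = 963.1612565 aluminium
Net change: 963.1612565 − 1000 = -36.8387435 aluminium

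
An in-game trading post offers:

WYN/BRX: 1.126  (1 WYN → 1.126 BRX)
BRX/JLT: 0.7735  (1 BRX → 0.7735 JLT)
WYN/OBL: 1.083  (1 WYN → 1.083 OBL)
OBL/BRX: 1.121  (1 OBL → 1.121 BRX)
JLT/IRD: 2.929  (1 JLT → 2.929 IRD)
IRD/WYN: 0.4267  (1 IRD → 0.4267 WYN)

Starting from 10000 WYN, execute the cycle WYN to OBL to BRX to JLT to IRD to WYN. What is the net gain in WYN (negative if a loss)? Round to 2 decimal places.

10000 WYN × 1.083 = 10830 OBL
10830 OBL × 1.121 = 12140.43 BRX
12140.43 BRX × 0.7735 = 9390.622605 JLT
9390.622605 JLT × 2.929 = 27505.133610045 IRD
27505.133610045 IRD × 0.4267 = 11736.4405114062015 WYN
Net change: 11736.4405114062015 − 10000 = 1736.4405114062015 WYN

1736.44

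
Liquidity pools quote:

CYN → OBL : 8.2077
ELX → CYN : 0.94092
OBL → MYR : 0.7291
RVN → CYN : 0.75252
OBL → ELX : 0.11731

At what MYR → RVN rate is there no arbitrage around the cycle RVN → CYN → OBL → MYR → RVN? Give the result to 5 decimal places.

0.22206

Known legs of the cycle: 0.75252 × 8.2077 × 0.7291 = 4.5032558223564
For no arbitrage the full-cycle product must be 1, so the missing rate is 1 / 4.5032558223564 ≈ 0.2220616.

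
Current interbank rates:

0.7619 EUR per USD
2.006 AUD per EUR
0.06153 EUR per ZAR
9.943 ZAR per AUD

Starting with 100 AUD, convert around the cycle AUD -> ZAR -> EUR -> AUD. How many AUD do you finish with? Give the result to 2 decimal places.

122.73

100 AUD × 9.943 = 994.3 ZAR
994.3 ZAR × 0.06153 = 61.179279 EUR
61.179279 EUR × 2.006 = 122.725633674 AUD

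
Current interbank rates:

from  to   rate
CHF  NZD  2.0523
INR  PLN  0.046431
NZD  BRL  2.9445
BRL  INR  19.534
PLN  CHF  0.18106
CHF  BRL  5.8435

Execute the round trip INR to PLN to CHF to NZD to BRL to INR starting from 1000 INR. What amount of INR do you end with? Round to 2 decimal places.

992.37

1000 INR × 0.046431 = 46.431 PLN
46.431 PLN × 0.18106 = 8.40679686 CHF
8.40679686 CHF × 2.0523 = 17.253269195778 NZD
17.253269195778 NZD × 2.9445 = 50.802251146968321 BRL
50.802251146968321 BRL × 19.534 = 992.371173904879182414 INR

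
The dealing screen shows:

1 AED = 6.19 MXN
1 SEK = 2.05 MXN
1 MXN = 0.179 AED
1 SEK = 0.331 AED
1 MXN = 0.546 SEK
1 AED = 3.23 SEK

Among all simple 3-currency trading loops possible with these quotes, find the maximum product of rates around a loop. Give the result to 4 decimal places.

1.1852

AED→SEK→MXN→AED: 3.23 × 2.05 × 0.179 = 1.18525
AED→MXN→SEK→AED: 6.19 × 0.546 × 0.331 = 1.11869
Maximum is AED→SEK→MXN→AED at 1.1852; arbitrage exists.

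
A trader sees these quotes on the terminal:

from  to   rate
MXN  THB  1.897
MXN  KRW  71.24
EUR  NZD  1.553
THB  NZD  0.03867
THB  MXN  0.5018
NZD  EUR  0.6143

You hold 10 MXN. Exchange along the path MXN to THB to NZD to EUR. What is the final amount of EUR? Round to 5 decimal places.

0.45063

10 MXN × 1.897 = 18.97 THB
18.97 THB × 0.03867 = 0.7335699 NZD
0.7335699 NZD × 0.6143 = 0.45063198957 EUR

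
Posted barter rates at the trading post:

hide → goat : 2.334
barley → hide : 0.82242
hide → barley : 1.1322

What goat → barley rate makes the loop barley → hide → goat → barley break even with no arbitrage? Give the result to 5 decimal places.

0.52096

Known legs of the cycle: 0.82242 × 2.334 = 1.91952828
For no arbitrage the full-cycle product must be 1, so the missing rate is 1 / 1.91952828 ≈ 0.5209613.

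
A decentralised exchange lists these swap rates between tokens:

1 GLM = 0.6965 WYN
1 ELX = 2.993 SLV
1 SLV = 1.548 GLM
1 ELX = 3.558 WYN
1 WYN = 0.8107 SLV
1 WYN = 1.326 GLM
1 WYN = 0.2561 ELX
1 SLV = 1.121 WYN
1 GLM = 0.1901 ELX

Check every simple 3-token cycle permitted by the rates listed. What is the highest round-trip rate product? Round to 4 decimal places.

0.8969

GLM→ELX→WYN→GLM: 0.1901 × 3.558 × 1.326 = 0.89687
SLV→GLM→ELX→SLV: 1.548 × 0.1901 × 2.993 = 0.88076
SLV→GLM→WYN→SLV: 1.548 × 0.6965 × 0.8107 = 0.87408
SLV→WYN→ELX→SLV: 1.121 × 0.2561 × 2.993 = 0.85925
Maximum is GLM→ELX→WYN→GLM at 0.8969; no arbitrage — every cycle loses value.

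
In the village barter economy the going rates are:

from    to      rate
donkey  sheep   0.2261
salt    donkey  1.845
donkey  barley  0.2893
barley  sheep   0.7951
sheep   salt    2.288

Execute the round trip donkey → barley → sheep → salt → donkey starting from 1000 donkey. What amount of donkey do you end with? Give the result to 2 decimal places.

971.01

1000 donkey × 0.2893 = 289.3 barley
289.3 barley × 0.7951 = 230.02243 sheep
230.02243 sheep × 2.288 = 526.29131984 salt
526.29131984 salt × 1.845 = 971.0074851048 donkey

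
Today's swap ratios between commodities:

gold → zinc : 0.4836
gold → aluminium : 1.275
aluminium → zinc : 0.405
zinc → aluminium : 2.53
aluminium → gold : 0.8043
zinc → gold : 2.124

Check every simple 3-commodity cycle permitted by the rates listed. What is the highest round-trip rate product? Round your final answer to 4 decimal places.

1.0968

zinc→gold→aluminium→zinc: 2.124 × 1.275 × 0.405 = 1.09678
zinc→aluminium→gold→zinc: 2.53 × 0.8043 × 0.4836 = 0.98407
Maximum is zinc→gold→aluminium→zinc at 1.0968; arbitrage exists.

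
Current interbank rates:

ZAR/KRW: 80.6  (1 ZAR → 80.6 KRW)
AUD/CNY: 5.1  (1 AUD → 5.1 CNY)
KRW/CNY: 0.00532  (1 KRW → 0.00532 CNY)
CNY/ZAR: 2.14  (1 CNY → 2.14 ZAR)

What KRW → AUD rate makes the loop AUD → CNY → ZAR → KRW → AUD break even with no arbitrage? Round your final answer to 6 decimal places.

Known legs of the cycle: 5.1 × 2.14 × 80.6 = 879.6684
For no arbitrage the full-cycle product must be 1, so the missing rate is 1 / 879.6684 ≈ 0.00113679.

0.001137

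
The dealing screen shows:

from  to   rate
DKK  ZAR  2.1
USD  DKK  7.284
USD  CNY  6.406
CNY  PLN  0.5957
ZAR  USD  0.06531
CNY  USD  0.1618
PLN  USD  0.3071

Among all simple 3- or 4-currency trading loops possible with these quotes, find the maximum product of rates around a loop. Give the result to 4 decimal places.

1.1719

CNY→PLN→USD→CNY: 0.5957 × 0.3071 × 6.406 = 1.17191
USD→DKK→ZAR→USD: 7.284 × 2.1 × 0.06531 = 0.99901
Maximum is CNY→PLN→USD→CNY at 1.1719; arbitrage exists.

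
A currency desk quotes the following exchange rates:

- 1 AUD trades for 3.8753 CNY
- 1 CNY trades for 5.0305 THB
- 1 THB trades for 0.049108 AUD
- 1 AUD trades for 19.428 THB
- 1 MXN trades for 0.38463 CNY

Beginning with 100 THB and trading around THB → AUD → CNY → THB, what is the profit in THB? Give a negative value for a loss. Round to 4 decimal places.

-4.2654

100 THB × 0.049108 = 4.9108 AUD
4.9108 AUD × 3.8753 = 19.03082324 CNY
19.03082324 CNY × 5.0305 = 95.73455630882 THB
Net change: 95.73455630882 − 100 = -4.26544369118 THB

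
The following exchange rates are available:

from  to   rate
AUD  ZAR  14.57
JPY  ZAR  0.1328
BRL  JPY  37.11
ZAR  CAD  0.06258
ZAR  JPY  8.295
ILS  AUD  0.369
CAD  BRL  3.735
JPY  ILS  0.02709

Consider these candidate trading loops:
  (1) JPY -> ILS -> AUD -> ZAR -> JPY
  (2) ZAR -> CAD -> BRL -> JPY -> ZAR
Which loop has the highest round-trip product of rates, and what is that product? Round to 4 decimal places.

1.2081

(1) 0.02709 × 0.369 × 14.57 × 8.295 = 1.20812
(2) 0.06258 × 3.735 × 37.11 × 0.1328 = 1.15190
Highest is cycle (1) at 1.2081 (>1, arbitrage).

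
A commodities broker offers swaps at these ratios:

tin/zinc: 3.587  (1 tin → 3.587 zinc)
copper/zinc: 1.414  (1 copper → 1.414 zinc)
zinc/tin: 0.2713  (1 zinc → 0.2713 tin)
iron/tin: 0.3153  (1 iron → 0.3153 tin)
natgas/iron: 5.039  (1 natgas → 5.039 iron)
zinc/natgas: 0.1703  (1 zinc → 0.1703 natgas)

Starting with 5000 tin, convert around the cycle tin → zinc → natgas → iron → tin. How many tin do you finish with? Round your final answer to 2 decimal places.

4852.71

5000 tin × 3.587 = 17935 zinc
17935 zinc × 0.1703 = 3054.3305 natgas
3054.3305 natgas × 5.039 = 15390.7713895 iron
15390.7713895 iron × 0.3153 = 4852.71021910935 tin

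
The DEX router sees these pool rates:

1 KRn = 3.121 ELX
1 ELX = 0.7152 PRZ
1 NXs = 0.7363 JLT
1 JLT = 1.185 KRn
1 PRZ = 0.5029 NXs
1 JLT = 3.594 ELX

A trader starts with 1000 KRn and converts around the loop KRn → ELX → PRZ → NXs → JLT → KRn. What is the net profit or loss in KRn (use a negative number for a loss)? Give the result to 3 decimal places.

-20.564

1000 KRn × 3.121 = 3121 ELX
3121 ELX × 0.7152 = 2232.1392 PRZ
2232.1392 PRZ × 0.5029 = 1122.54280368 NXs
1122.54280368 NXs × 0.7363 = 826.528266349584 JLT
826.528266349584 JLT × 1.185 = 979.43599562425704 KRn
Net change: 979.43599562425704 − 1000 = -20.56400437574296 KRn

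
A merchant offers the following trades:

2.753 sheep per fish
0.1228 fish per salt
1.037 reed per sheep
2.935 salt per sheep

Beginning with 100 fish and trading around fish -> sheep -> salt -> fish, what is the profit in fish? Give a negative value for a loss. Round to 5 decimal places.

-0.77692

100 fish × 2.753 = 275.3 sheep
275.3 sheep × 2.935 = 808.0055 salt
808.0055 salt × 0.1228 = 99.2230754 fish
Net change: 99.2230754 − 100 = -0.7769246 fish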